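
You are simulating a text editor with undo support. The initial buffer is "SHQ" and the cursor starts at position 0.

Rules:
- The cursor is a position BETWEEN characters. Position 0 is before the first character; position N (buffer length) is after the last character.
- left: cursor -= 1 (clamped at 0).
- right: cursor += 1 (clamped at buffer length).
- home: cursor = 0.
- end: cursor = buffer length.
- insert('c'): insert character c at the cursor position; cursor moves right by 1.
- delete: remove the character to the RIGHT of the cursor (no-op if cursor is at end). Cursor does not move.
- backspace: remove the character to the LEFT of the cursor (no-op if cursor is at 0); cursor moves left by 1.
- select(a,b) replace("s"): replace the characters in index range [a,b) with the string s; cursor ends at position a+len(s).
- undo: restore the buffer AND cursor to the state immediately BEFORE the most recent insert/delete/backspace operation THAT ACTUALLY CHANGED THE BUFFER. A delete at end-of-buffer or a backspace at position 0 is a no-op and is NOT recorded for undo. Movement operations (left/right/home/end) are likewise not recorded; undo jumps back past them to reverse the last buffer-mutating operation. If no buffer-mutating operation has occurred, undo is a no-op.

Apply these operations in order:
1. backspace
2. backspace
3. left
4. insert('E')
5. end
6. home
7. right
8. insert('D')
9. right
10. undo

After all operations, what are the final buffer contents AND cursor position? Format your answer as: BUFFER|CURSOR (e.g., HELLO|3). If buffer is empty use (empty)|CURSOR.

Answer: ESHQ|1

Derivation:
After op 1 (backspace): buf='SHQ' cursor=0
After op 2 (backspace): buf='SHQ' cursor=0
After op 3 (left): buf='SHQ' cursor=0
After op 4 (insert('E')): buf='ESHQ' cursor=1
After op 5 (end): buf='ESHQ' cursor=4
After op 6 (home): buf='ESHQ' cursor=0
After op 7 (right): buf='ESHQ' cursor=1
After op 8 (insert('D')): buf='EDSHQ' cursor=2
After op 9 (right): buf='EDSHQ' cursor=3
After op 10 (undo): buf='ESHQ' cursor=1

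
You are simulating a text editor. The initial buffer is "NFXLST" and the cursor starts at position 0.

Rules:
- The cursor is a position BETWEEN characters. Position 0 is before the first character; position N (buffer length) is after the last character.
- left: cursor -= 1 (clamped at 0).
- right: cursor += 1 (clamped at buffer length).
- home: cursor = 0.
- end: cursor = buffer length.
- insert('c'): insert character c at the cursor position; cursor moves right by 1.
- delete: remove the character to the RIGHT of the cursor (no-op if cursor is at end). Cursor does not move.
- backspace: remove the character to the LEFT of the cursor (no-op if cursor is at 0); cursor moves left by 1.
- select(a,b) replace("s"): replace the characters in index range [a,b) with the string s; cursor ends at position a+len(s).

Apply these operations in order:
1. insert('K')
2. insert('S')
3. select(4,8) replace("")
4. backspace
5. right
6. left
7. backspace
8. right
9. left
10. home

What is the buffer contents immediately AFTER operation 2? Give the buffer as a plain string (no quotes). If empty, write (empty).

After op 1 (insert('K')): buf='KNFXLST' cursor=1
After op 2 (insert('S')): buf='KSNFXLST' cursor=2

Answer: KSNFXLST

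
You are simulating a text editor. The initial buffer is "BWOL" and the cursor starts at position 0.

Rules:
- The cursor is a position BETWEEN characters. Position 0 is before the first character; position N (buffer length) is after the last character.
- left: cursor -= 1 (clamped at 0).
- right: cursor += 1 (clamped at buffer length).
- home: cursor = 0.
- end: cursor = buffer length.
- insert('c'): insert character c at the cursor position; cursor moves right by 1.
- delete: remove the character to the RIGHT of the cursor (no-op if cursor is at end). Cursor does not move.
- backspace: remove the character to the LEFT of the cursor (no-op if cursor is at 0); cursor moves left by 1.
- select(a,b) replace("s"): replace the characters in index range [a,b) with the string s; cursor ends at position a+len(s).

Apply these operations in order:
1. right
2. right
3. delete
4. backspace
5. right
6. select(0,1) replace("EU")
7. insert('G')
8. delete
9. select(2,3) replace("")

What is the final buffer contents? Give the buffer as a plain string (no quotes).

Answer: EU

Derivation:
After op 1 (right): buf='BWOL' cursor=1
After op 2 (right): buf='BWOL' cursor=2
After op 3 (delete): buf='BWL' cursor=2
After op 4 (backspace): buf='BL' cursor=1
After op 5 (right): buf='BL' cursor=2
After op 6 (select(0,1) replace("EU")): buf='EUL' cursor=2
After op 7 (insert('G')): buf='EUGL' cursor=3
After op 8 (delete): buf='EUG' cursor=3
After op 9 (select(2,3) replace("")): buf='EU' cursor=2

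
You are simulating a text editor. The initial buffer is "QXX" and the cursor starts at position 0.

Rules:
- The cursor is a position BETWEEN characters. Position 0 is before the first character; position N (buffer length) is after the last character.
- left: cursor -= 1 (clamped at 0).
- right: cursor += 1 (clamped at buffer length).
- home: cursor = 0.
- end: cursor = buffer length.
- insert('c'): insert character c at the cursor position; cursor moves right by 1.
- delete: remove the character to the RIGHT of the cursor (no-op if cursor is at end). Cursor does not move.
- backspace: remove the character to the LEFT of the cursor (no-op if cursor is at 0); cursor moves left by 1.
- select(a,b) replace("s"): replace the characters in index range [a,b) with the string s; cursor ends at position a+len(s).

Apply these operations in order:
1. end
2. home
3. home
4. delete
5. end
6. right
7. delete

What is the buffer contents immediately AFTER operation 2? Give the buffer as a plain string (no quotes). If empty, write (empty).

After op 1 (end): buf='QXX' cursor=3
After op 2 (home): buf='QXX' cursor=0

Answer: QXX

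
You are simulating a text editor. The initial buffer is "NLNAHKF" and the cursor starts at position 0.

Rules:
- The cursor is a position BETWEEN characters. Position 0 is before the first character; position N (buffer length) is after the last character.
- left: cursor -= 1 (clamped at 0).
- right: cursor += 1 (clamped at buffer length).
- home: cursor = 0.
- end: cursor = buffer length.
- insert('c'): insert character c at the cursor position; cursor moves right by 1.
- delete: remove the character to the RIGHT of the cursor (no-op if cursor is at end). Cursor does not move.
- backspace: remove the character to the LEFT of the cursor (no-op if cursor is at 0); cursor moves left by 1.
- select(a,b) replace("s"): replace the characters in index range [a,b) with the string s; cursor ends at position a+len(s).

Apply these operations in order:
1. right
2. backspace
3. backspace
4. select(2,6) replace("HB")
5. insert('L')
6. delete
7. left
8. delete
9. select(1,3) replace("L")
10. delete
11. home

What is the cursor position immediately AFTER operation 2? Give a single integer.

After op 1 (right): buf='NLNAHKF' cursor=1
After op 2 (backspace): buf='LNAHKF' cursor=0

Answer: 0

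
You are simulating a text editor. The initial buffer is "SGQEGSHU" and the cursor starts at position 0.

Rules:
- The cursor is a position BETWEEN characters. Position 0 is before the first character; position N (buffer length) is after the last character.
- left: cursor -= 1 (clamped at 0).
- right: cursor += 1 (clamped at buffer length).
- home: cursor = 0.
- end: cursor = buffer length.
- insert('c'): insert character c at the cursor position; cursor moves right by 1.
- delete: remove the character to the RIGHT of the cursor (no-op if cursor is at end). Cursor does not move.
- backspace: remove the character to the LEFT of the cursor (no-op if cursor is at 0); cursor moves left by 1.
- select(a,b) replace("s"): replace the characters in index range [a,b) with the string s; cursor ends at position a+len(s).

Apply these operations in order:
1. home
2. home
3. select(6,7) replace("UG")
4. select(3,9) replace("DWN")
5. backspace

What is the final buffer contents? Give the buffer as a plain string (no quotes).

After op 1 (home): buf='SGQEGSHU' cursor=0
After op 2 (home): buf='SGQEGSHU' cursor=0
After op 3 (select(6,7) replace("UG")): buf='SGQEGSUGU' cursor=8
After op 4 (select(3,9) replace("DWN")): buf='SGQDWN' cursor=6
After op 5 (backspace): buf='SGQDW' cursor=5

Answer: SGQDW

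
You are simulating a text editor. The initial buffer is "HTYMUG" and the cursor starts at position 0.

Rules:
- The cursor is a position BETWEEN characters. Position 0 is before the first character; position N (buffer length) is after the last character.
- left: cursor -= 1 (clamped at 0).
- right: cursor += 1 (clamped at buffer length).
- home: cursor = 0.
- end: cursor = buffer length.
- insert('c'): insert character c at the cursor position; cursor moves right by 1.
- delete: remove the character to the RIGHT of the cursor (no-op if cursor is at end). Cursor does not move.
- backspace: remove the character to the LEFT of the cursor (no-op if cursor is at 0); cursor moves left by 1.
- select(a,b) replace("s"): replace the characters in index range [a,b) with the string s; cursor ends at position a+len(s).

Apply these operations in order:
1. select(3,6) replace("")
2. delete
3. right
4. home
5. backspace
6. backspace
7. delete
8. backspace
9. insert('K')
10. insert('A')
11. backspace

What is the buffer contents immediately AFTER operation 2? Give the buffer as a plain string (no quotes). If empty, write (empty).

Answer: HTY

Derivation:
After op 1 (select(3,6) replace("")): buf='HTY' cursor=3
After op 2 (delete): buf='HTY' cursor=3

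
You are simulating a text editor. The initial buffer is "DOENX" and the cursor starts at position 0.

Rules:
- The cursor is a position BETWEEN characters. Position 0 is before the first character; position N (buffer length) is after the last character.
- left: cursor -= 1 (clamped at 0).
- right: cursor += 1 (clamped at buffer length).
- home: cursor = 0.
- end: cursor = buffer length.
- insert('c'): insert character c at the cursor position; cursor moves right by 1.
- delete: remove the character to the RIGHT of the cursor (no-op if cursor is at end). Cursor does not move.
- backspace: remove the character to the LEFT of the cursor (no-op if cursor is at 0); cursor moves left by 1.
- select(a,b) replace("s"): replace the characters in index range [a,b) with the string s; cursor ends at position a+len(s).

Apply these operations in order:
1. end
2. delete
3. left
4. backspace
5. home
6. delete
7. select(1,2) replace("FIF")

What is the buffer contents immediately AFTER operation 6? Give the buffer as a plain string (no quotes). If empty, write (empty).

After op 1 (end): buf='DOENX' cursor=5
After op 2 (delete): buf='DOENX' cursor=5
After op 3 (left): buf='DOENX' cursor=4
After op 4 (backspace): buf='DOEX' cursor=3
After op 5 (home): buf='DOEX' cursor=0
After op 6 (delete): buf='OEX' cursor=0

Answer: OEX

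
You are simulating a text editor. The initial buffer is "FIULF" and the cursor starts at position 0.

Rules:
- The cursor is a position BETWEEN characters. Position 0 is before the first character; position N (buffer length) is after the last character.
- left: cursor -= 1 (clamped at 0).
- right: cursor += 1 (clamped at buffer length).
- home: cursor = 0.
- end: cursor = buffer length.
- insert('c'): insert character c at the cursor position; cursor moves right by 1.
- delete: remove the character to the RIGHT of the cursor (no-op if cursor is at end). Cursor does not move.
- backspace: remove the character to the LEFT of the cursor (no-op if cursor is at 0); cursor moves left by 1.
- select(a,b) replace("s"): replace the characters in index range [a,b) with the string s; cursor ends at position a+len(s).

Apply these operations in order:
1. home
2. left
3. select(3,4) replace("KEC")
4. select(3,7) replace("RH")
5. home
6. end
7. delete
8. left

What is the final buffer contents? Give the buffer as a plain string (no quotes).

Answer: FIURH

Derivation:
After op 1 (home): buf='FIULF' cursor=0
After op 2 (left): buf='FIULF' cursor=0
After op 3 (select(3,4) replace("KEC")): buf='FIUKECF' cursor=6
After op 4 (select(3,7) replace("RH")): buf='FIURH' cursor=5
After op 5 (home): buf='FIURH' cursor=0
After op 6 (end): buf='FIURH' cursor=5
After op 7 (delete): buf='FIURH' cursor=5
After op 8 (left): buf='FIURH' cursor=4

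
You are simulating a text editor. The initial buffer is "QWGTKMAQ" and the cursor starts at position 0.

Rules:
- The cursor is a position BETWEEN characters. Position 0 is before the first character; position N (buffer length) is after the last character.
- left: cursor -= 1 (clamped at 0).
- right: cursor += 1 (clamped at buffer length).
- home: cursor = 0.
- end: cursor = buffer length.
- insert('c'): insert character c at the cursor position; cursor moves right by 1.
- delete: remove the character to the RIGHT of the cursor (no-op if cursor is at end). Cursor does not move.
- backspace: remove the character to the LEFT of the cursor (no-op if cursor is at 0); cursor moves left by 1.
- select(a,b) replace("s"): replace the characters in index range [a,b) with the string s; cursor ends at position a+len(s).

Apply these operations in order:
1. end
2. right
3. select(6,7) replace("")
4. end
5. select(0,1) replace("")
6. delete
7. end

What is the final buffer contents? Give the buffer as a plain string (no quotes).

After op 1 (end): buf='QWGTKMAQ' cursor=8
After op 2 (right): buf='QWGTKMAQ' cursor=8
After op 3 (select(6,7) replace("")): buf='QWGTKMQ' cursor=6
After op 4 (end): buf='QWGTKMQ' cursor=7
After op 5 (select(0,1) replace("")): buf='WGTKMQ' cursor=0
After op 6 (delete): buf='GTKMQ' cursor=0
After op 7 (end): buf='GTKMQ' cursor=5

Answer: GTKMQ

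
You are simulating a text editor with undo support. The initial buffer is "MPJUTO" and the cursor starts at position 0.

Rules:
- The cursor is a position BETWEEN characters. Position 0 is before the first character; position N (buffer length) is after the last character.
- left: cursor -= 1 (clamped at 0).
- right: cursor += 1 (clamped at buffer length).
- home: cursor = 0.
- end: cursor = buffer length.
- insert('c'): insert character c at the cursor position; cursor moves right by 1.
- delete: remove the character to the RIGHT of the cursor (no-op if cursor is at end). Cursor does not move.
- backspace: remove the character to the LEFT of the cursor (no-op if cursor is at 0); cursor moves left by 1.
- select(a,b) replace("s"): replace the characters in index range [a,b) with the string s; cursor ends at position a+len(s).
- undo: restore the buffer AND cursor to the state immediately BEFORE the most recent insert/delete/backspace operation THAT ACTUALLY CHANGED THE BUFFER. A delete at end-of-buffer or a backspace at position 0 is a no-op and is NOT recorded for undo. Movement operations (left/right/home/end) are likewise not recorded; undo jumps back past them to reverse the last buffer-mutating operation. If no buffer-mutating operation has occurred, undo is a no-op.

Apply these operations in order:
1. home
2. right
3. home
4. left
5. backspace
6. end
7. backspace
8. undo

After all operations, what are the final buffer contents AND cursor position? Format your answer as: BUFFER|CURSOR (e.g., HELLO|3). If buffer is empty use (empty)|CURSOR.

After op 1 (home): buf='MPJUTO' cursor=0
After op 2 (right): buf='MPJUTO' cursor=1
After op 3 (home): buf='MPJUTO' cursor=0
After op 4 (left): buf='MPJUTO' cursor=0
After op 5 (backspace): buf='MPJUTO' cursor=0
After op 6 (end): buf='MPJUTO' cursor=6
After op 7 (backspace): buf='MPJUT' cursor=5
After op 8 (undo): buf='MPJUTO' cursor=6

Answer: MPJUTO|6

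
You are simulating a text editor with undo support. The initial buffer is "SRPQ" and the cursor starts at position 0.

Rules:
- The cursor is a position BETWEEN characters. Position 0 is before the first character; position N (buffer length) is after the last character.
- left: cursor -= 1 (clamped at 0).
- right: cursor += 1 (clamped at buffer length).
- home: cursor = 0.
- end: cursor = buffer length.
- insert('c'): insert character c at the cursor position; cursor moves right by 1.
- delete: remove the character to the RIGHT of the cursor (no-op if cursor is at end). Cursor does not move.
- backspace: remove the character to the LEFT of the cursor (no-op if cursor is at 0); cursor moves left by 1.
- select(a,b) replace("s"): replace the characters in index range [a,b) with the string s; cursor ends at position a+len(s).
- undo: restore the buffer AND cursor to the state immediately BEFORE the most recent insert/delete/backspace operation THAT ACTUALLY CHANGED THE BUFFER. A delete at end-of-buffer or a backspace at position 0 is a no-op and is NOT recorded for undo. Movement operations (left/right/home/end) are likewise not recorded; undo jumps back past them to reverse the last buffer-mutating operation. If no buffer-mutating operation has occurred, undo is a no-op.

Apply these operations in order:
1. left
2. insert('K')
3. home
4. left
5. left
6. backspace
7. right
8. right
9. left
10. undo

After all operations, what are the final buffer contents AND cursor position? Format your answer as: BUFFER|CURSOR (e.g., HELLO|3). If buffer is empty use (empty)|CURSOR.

Answer: SRPQ|0

Derivation:
After op 1 (left): buf='SRPQ' cursor=0
After op 2 (insert('K')): buf='KSRPQ' cursor=1
After op 3 (home): buf='KSRPQ' cursor=0
After op 4 (left): buf='KSRPQ' cursor=0
After op 5 (left): buf='KSRPQ' cursor=0
After op 6 (backspace): buf='KSRPQ' cursor=0
After op 7 (right): buf='KSRPQ' cursor=1
After op 8 (right): buf='KSRPQ' cursor=2
After op 9 (left): buf='KSRPQ' cursor=1
After op 10 (undo): buf='SRPQ' cursor=0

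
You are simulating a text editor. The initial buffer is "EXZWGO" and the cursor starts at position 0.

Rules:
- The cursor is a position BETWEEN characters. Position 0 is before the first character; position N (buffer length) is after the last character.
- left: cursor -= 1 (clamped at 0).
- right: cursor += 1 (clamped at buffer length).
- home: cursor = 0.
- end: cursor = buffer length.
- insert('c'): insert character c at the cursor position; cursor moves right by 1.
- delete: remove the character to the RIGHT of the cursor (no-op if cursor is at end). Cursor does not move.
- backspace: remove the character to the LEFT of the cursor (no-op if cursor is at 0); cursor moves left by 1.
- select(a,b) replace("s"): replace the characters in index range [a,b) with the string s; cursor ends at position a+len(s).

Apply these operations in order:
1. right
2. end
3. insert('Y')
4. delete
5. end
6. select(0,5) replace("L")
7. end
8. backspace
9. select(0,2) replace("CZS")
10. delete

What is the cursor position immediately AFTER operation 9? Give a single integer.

After op 1 (right): buf='EXZWGO' cursor=1
After op 2 (end): buf='EXZWGO' cursor=6
After op 3 (insert('Y')): buf='EXZWGOY' cursor=7
After op 4 (delete): buf='EXZWGOY' cursor=7
After op 5 (end): buf='EXZWGOY' cursor=7
After op 6 (select(0,5) replace("L")): buf='LOY' cursor=1
After op 7 (end): buf='LOY' cursor=3
After op 8 (backspace): buf='LO' cursor=2
After op 9 (select(0,2) replace("CZS")): buf='CZS' cursor=3

Answer: 3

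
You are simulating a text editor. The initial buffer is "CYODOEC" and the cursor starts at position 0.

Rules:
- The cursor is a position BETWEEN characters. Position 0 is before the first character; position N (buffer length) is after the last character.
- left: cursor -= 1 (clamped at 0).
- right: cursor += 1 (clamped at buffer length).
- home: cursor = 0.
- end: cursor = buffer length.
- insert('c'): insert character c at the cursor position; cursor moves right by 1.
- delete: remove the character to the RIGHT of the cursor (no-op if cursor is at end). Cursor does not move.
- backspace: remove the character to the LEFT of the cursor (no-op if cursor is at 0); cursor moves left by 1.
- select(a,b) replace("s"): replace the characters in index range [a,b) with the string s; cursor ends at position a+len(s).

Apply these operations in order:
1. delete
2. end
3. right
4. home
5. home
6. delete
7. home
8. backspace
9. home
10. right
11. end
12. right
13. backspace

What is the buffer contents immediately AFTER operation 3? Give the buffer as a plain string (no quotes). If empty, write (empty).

After op 1 (delete): buf='YODOEC' cursor=0
After op 2 (end): buf='YODOEC' cursor=6
After op 3 (right): buf='YODOEC' cursor=6

Answer: YODOEC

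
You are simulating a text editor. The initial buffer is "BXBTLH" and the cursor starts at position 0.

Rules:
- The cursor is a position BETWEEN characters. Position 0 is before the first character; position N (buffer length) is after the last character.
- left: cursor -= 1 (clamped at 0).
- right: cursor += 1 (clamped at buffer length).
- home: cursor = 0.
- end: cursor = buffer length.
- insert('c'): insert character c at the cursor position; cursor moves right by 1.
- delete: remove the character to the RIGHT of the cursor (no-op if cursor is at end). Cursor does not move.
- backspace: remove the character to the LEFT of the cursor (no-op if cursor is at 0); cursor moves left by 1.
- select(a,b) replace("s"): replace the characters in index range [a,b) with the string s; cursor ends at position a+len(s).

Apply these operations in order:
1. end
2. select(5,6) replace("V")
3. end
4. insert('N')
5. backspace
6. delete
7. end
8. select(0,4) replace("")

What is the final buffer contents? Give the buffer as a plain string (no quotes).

After op 1 (end): buf='BXBTLH' cursor=6
After op 2 (select(5,6) replace("V")): buf='BXBTLV' cursor=6
After op 3 (end): buf='BXBTLV' cursor=6
After op 4 (insert('N')): buf='BXBTLVN' cursor=7
After op 5 (backspace): buf='BXBTLV' cursor=6
After op 6 (delete): buf='BXBTLV' cursor=6
After op 7 (end): buf='BXBTLV' cursor=6
After op 8 (select(0,4) replace("")): buf='LV' cursor=0

Answer: LV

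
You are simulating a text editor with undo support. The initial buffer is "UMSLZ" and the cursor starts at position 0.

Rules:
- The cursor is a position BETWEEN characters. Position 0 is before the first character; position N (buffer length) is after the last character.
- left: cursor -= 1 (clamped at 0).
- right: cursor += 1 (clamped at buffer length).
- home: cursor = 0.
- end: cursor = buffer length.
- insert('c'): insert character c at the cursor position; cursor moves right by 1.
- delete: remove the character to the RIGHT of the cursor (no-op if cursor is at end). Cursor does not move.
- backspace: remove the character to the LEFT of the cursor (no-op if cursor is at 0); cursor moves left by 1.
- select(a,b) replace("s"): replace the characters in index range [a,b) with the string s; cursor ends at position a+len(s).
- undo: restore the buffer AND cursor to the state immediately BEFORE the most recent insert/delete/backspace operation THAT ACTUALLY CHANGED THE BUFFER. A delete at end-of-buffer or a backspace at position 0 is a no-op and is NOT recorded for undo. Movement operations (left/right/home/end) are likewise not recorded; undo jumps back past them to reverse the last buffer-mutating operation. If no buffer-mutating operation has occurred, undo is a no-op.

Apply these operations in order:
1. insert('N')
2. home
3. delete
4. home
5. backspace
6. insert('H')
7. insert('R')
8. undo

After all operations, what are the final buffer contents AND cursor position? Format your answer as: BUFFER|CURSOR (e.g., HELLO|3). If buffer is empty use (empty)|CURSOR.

After op 1 (insert('N')): buf='NUMSLZ' cursor=1
After op 2 (home): buf='NUMSLZ' cursor=0
After op 3 (delete): buf='UMSLZ' cursor=0
After op 4 (home): buf='UMSLZ' cursor=0
After op 5 (backspace): buf='UMSLZ' cursor=0
After op 6 (insert('H')): buf='HUMSLZ' cursor=1
After op 7 (insert('R')): buf='HRUMSLZ' cursor=2
After op 8 (undo): buf='HUMSLZ' cursor=1

Answer: HUMSLZ|1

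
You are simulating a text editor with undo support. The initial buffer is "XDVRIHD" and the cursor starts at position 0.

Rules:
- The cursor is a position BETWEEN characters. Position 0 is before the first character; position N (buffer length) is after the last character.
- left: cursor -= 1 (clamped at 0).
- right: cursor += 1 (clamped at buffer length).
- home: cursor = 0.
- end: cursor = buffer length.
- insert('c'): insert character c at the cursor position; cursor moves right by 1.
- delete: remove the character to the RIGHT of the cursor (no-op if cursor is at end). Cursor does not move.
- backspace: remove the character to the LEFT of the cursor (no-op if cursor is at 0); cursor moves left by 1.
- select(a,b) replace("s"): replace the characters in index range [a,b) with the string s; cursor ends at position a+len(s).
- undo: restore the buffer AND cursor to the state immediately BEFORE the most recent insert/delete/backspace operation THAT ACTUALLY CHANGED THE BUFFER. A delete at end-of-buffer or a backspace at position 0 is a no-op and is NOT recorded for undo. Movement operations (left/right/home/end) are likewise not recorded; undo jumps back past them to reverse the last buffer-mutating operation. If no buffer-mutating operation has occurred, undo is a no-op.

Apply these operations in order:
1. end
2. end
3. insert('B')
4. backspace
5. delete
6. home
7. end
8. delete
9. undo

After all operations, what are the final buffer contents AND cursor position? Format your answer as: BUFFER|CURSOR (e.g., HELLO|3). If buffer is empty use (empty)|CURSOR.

Answer: XDVRIHDB|8

Derivation:
After op 1 (end): buf='XDVRIHD' cursor=7
After op 2 (end): buf='XDVRIHD' cursor=7
After op 3 (insert('B')): buf='XDVRIHDB' cursor=8
After op 4 (backspace): buf='XDVRIHD' cursor=7
After op 5 (delete): buf='XDVRIHD' cursor=7
After op 6 (home): buf='XDVRIHD' cursor=0
After op 7 (end): buf='XDVRIHD' cursor=7
After op 8 (delete): buf='XDVRIHD' cursor=7
After op 9 (undo): buf='XDVRIHDB' cursor=8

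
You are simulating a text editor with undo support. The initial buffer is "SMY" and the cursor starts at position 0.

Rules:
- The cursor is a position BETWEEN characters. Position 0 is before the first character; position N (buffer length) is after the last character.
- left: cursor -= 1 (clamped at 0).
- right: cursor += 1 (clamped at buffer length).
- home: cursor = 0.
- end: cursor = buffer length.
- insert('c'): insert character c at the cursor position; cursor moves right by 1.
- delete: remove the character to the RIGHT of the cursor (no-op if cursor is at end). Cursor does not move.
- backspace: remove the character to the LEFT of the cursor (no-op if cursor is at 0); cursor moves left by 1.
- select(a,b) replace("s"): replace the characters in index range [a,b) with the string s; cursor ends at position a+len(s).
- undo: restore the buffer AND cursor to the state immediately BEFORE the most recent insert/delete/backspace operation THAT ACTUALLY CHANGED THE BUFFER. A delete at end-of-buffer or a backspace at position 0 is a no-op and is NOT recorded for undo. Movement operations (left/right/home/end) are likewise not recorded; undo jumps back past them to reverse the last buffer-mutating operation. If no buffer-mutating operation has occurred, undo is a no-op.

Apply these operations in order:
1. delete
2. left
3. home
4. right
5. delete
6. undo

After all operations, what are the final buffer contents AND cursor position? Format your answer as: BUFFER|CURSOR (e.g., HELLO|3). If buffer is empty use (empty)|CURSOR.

After op 1 (delete): buf='MY' cursor=0
After op 2 (left): buf='MY' cursor=0
After op 3 (home): buf='MY' cursor=0
After op 4 (right): buf='MY' cursor=1
After op 5 (delete): buf='M' cursor=1
After op 6 (undo): buf='MY' cursor=1

Answer: MY|1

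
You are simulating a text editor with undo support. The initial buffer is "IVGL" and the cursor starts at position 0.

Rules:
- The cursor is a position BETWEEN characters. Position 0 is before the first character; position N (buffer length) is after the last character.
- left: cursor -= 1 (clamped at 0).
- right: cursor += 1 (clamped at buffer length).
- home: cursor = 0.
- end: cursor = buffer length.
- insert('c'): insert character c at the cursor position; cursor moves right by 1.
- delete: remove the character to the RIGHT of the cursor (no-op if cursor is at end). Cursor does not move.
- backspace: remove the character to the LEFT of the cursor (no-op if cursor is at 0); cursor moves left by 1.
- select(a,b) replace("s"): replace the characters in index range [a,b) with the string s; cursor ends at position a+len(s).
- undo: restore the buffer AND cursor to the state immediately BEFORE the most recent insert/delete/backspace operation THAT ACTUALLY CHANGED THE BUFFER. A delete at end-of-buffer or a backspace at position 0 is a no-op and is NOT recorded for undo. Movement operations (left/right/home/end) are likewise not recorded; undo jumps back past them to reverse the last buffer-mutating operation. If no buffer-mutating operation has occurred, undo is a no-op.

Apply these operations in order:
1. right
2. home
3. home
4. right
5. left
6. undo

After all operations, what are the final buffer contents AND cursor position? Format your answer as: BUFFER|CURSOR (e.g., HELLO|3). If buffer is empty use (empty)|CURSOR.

Answer: IVGL|0

Derivation:
After op 1 (right): buf='IVGL' cursor=1
After op 2 (home): buf='IVGL' cursor=0
After op 3 (home): buf='IVGL' cursor=0
After op 4 (right): buf='IVGL' cursor=1
After op 5 (left): buf='IVGL' cursor=0
After op 6 (undo): buf='IVGL' cursor=0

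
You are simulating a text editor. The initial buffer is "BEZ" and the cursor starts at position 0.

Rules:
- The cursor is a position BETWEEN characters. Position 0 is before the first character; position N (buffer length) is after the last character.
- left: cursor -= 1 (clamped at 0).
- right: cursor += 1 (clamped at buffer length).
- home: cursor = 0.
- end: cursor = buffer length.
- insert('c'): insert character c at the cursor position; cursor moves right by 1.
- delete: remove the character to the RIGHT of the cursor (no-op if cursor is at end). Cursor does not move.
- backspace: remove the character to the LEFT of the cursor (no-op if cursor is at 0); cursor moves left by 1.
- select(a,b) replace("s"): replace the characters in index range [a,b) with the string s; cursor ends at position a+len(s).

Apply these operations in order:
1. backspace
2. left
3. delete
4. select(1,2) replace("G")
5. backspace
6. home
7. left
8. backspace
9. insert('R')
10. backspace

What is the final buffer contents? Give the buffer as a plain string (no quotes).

Answer: E

Derivation:
After op 1 (backspace): buf='BEZ' cursor=0
After op 2 (left): buf='BEZ' cursor=0
After op 3 (delete): buf='EZ' cursor=0
After op 4 (select(1,2) replace("G")): buf='EG' cursor=2
After op 5 (backspace): buf='E' cursor=1
After op 6 (home): buf='E' cursor=0
After op 7 (left): buf='E' cursor=0
After op 8 (backspace): buf='E' cursor=0
After op 9 (insert('R')): buf='RE' cursor=1
After op 10 (backspace): buf='E' cursor=0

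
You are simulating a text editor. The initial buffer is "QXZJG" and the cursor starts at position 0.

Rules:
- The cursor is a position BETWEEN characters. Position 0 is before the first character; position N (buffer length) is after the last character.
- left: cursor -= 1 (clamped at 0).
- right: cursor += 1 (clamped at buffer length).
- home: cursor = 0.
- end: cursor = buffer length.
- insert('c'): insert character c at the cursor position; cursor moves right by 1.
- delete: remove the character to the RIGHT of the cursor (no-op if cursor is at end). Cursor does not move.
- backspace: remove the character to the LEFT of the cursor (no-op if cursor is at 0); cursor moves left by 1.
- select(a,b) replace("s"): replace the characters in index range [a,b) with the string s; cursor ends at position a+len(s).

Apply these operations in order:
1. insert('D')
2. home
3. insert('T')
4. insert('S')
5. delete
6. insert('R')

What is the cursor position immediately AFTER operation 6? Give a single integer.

Answer: 3

Derivation:
After op 1 (insert('D')): buf='DQXZJG' cursor=1
After op 2 (home): buf='DQXZJG' cursor=0
After op 3 (insert('T')): buf='TDQXZJG' cursor=1
After op 4 (insert('S')): buf='TSDQXZJG' cursor=2
After op 5 (delete): buf='TSQXZJG' cursor=2
After op 6 (insert('R')): buf='TSRQXZJG' cursor=3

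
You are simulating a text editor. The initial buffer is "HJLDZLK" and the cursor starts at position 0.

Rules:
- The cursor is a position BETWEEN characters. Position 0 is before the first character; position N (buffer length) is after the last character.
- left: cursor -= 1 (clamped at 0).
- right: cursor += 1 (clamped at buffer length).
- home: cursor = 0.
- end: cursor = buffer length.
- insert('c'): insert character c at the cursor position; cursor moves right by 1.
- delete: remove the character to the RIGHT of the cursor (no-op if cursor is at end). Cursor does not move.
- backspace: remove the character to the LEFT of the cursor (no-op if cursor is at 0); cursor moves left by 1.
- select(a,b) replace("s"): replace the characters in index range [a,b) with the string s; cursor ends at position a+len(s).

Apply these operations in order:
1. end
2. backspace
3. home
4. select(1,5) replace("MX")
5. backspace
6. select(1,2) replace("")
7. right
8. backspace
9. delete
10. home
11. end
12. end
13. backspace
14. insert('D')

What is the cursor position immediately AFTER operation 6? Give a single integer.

Answer: 1

Derivation:
After op 1 (end): buf='HJLDZLK' cursor=7
After op 2 (backspace): buf='HJLDZL' cursor=6
After op 3 (home): buf='HJLDZL' cursor=0
After op 4 (select(1,5) replace("MX")): buf='HMXL' cursor=3
After op 5 (backspace): buf='HML' cursor=2
After op 6 (select(1,2) replace("")): buf='HL' cursor=1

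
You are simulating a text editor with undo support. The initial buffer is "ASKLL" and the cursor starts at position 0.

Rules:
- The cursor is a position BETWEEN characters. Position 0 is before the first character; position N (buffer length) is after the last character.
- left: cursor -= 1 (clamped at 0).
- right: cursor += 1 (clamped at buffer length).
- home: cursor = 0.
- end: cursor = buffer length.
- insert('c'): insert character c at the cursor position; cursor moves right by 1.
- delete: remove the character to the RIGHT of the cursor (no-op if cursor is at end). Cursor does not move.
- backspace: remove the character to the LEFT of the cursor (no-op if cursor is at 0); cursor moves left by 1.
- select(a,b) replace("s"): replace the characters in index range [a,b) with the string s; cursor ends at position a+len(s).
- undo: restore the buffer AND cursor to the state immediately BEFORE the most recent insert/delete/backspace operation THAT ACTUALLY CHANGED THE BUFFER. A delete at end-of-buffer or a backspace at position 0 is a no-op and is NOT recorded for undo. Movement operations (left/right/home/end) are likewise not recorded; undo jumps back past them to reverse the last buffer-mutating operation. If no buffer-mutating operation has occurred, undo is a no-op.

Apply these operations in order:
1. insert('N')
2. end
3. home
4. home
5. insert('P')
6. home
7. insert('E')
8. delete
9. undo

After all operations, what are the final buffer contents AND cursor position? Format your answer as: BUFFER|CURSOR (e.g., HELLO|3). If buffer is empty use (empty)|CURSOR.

After op 1 (insert('N')): buf='NASKLL' cursor=1
After op 2 (end): buf='NASKLL' cursor=6
After op 3 (home): buf='NASKLL' cursor=0
After op 4 (home): buf='NASKLL' cursor=0
After op 5 (insert('P')): buf='PNASKLL' cursor=1
After op 6 (home): buf='PNASKLL' cursor=0
After op 7 (insert('E')): buf='EPNASKLL' cursor=1
After op 8 (delete): buf='ENASKLL' cursor=1
After op 9 (undo): buf='EPNASKLL' cursor=1

Answer: EPNASKLL|1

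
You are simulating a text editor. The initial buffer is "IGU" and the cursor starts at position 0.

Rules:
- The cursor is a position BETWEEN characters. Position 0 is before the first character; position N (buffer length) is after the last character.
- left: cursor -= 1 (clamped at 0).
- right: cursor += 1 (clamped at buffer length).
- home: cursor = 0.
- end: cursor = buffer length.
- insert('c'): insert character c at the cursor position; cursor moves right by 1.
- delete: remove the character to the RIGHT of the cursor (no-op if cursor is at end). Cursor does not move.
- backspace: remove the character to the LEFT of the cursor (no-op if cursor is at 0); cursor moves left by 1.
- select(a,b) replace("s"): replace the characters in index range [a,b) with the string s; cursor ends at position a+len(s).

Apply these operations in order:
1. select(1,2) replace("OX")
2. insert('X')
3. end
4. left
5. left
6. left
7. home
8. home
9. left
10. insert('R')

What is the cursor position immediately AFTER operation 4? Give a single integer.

Answer: 4

Derivation:
After op 1 (select(1,2) replace("OX")): buf='IOXU' cursor=3
After op 2 (insert('X')): buf='IOXXU' cursor=4
After op 3 (end): buf='IOXXU' cursor=5
After op 4 (left): buf='IOXXU' cursor=4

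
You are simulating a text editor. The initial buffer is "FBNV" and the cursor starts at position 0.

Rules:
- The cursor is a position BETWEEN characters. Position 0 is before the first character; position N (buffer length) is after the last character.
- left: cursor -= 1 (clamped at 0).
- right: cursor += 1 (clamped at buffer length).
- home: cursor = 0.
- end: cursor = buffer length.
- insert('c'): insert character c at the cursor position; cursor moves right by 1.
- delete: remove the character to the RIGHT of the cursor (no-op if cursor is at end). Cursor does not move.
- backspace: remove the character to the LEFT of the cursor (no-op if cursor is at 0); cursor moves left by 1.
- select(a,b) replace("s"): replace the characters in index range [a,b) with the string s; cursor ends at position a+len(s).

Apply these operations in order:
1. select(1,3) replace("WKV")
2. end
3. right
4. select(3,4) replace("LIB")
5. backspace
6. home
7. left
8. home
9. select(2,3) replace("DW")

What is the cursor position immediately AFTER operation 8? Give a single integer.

Answer: 0

Derivation:
After op 1 (select(1,3) replace("WKV")): buf='FWKVV' cursor=4
After op 2 (end): buf='FWKVV' cursor=5
After op 3 (right): buf='FWKVV' cursor=5
After op 4 (select(3,4) replace("LIB")): buf='FWKLIBV' cursor=6
After op 5 (backspace): buf='FWKLIV' cursor=5
After op 6 (home): buf='FWKLIV' cursor=0
After op 7 (left): buf='FWKLIV' cursor=0
After op 8 (home): buf='FWKLIV' cursor=0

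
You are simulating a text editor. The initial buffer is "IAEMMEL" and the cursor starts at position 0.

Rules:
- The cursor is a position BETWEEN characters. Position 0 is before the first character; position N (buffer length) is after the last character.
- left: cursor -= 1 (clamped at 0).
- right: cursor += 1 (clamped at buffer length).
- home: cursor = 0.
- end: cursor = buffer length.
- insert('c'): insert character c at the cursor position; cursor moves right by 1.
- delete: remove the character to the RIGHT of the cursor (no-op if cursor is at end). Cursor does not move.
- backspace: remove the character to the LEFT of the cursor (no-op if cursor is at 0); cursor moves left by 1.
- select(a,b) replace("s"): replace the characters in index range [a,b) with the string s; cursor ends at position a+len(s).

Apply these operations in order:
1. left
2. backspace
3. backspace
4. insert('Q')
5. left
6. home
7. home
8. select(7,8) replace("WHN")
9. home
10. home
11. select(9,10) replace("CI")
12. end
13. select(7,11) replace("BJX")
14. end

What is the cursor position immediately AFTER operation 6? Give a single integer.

After op 1 (left): buf='IAEMMEL' cursor=0
After op 2 (backspace): buf='IAEMMEL' cursor=0
After op 3 (backspace): buf='IAEMMEL' cursor=0
After op 4 (insert('Q')): buf='QIAEMMEL' cursor=1
After op 5 (left): buf='QIAEMMEL' cursor=0
After op 6 (home): buf='QIAEMMEL' cursor=0

Answer: 0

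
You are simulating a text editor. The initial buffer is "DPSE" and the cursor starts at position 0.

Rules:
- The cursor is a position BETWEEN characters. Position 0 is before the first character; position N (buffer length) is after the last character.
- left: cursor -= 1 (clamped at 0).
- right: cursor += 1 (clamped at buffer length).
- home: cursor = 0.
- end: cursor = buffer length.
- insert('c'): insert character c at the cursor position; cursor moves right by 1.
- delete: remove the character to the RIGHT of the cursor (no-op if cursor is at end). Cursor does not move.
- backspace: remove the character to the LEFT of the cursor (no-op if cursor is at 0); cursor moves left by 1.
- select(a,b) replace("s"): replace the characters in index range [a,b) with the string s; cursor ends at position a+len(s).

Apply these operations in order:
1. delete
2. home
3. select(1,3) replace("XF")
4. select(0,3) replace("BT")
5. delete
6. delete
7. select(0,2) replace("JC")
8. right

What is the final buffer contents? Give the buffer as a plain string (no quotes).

After op 1 (delete): buf='PSE' cursor=0
After op 2 (home): buf='PSE' cursor=0
After op 3 (select(1,3) replace("XF")): buf='PXF' cursor=3
After op 4 (select(0,3) replace("BT")): buf='BT' cursor=2
After op 5 (delete): buf='BT' cursor=2
After op 6 (delete): buf='BT' cursor=2
After op 7 (select(0,2) replace("JC")): buf='JC' cursor=2
After op 8 (right): buf='JC' cursor=2

Answer: JC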